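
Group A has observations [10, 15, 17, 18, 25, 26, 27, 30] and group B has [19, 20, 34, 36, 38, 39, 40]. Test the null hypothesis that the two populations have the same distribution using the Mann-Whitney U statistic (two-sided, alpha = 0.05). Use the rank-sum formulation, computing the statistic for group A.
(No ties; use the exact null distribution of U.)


Step 1: Combine and sort all 15 observations; assign midranks.
sorted (value, group): (10,X), (15,X), (17,X), (18,X), (19,Y), (20,Y), (25,X), (26,X), (27,X), (30,X), (34,Y), (36,Y), (38,Y), (39,Y), (40,Y)
ranks: 10->1, 15->2, 17->3, 18->4, 19->5, 20->6, 25->7, 26->8, 27->9, 30->10, 34->11, 36->12, 38->13, 39->14, 40->15
Step 2: Rank sum for X: R1 = 1 + 2 + 3 + 4 + 7 + 8 + 9 + 10 = 44.
Step 3: U_X = R1 - n1(n1+1)/2 = 44 - 8*9/2 = 44 - 36 = 8.
       U_Y = n1*n2 - U_X = 56 - 8 = 48.
Step 4: No ties, so the exact null distribution of U (based on enumerating the C(15,8) = 6435 equally likely rank assignments) gives the two-sided p-value.
Step 5: p-value = 0.020513; compare to alpha = 0.05. reject H0.

U_X = 8, p = 0.020513, reject H0 at alpha = 0.05.


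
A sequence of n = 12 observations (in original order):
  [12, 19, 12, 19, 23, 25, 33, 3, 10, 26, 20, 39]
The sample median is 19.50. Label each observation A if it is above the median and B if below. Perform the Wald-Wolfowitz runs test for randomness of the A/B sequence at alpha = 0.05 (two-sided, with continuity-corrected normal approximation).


Step 1: Compute median = 19.50; label A = above, B = below.
Labels in order: BBBBAAABBAAA  (n_A = 6, n_B = 6)
Step 2: Count runs R = 4.
Step 3: Under H0 (random ordering), E[R] = 2*n_A*n_B/(n_A+n_B) + 1 = 2*6*6/12 + 1 = 7.0000.
        Var[R] = 2*n_A*n_B*(2*n_A*n_B - n_A - n_B) / ((n_A+n_B)^2 * (n_A+n_B-1)) = 4320/1584 = 2.7273.
        SD[R] = 1.6514.
Step 4: Continuity-corrected z = (R + 0.5 - E[R]) / SD[R] = (4 + 0.5 - 7.0000) / 1.6514 = -1.5138.
Step 5: Two-sided p-value via normal approximation = 2*(1 - Phi(|z|)) = 0.130070.
Step 6: alpha = 0.05. fail to reject H0.

R = 4, z = -1.5138, p = 0.130070, fail to reject H0.


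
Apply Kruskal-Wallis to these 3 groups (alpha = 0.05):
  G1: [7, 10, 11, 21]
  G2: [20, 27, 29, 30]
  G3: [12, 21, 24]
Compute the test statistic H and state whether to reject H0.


Step 1: Combine all N = 11 observations and assign midranks.
sorted (value, group, rank): (7,G1,1), (10,G1,2), (11,G1,3), (12,G3,4), (20,G2,5), (21,G1,6.5), (21,G3,6.5), (24,G3,8), (27,G2,9), (29,G2,10), (30,G2,11)
Step 2: Sum ranks within each group.
R_1 = 12.5 (n_1 = 4)
R_2 = 35 (n_2 = 4)
R_3 = 18.5 (n_3 = 3)
Step 3: H = 12/(N(N+1)) * sum(R_i^2/n_i) - 3(N+1)
     = 12/(11*12) * (12.5^2/4 + 35^2/4 + 18.5^2/3) - 3*12
     = 0.090909 * 459.396 - 36
     = 5.763258.
Step 4: Ties present; correction factor C = 1 - 6/(11^3 - 11) = 0.995455. Corrected H = 5.763258 / 0.995455 = 5.789574.
Step 5: Under H0, H ~ chi^2(2); p-value = 0.055311.
Step 6: alpha = 0.05. fail to reject H0.

H = 5.7896, df = 2, p = 0.055311, fail to reject H0.


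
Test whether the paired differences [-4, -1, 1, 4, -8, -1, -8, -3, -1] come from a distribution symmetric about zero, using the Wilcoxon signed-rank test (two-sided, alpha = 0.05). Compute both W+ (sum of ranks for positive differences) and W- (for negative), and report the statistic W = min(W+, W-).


Step 1: Drop any zero differences (none here) and take |d_i|.
|d| = [4, 1, 1, 4, 8, 1, 8, 3, 1]
Step 2: Midrank |d_i| (ties get averaged ranks).
ranks: |4|->6.5, |1|->2.5, |1|->2.5, |4|->6.5, |8|->8.5, |1|->2.5, |8|->8.5, |3|->5, |1|->2.5
Step 3: Attach original signs; sum ranks with positive sign and with negative sign.
W+ = 2.5 + 6.5 = 9
W- = 6.5 + 2.5 + 8.5 + 2.5 + 8.5 + 5 + 2.5 = 36
(Check: W+ + W- = 45 should equal n(n+1)/2 = 45.)
Step 4: Test statistic W = min(W+, W-) = 9.
Step 5: Ties in |d|, so use the tie-corrected normal approximation.
        E[W] = n(n+1)/4 = 9*10/4 = 22.5.
        Tie groups: |d|=1 (t=4), |d|=4 (t=2), |d|=8 (t=2); sum(t^3 - t) = 72.
        Var[W] = n(n+1)(2n+1)/24 - sum(t^3-t)/48 = 1710/24 - 72/48 = 69.75.
        z = (W - E[W]) / sqrt(Var[W]) = (9 - 22.5) / 8.3516 = -1.6164.
        Two-sided p = 2*Phi(z) = 0.105998.
Step 6: alpha = 0.05. fail to reject H0.

W+ = 9, W- = 36, W = min = 9, p = 0.105998, fail to reject H0.


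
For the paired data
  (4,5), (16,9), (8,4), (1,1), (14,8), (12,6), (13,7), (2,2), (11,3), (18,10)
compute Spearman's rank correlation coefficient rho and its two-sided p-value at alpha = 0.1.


Step 1: Rank x and y separately (midranks; no ties here).
rank(x): 4->3, 16->9, 8->4, 1->1, 14->8, 12->6, 13->7, 2->2, 11->5, 18->10
rank(y): 5->5, 9->9, 4->4, 1->1, 8->8, 6->6, 7->7, 2->2, 3->3, 10->10
Step 2: d_i = R_x(i) - R_y(i); compute d_i^2.
  (3-5)^2=4, (9-9)^2=0, (4-4)^2=0, (1-1)^2=0, (8-8)^2=0, (6-6)^2=0, (7-7)^2=0, (2-2)^2=0, (5-3)^2=4, (10-10)^2=0
sum(d^2) = 8.
Step 3: rho = 1 - 6*8 / (10*(10^2 - 1)) = 1 - 48/990 = 0.951515.
Step 4: Under H0, t = rho * sqrt((n-2)/(1-rho^2)) = 8.7493 ~ t(8).
Step 5: Two-sided p-value from the t-distribution with 8 df = 0.000023.
Step 6: alpha = 0.1. reject H0.

rho = 0.9515, p = 0.000023, reject H0 at alpha = 0.1.


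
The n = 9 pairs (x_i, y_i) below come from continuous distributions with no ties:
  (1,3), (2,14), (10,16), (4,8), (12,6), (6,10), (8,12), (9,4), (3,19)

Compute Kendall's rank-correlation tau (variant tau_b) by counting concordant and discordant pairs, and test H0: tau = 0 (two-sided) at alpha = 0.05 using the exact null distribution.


Step 1: Enumerate the 36 unordered pairs (i,j) with i<j and classify each by sign(x_j-x_i) * sign(y_j-y_i).
  (1,2):dx=+1,dy=+11->C; (1,3):dx=+9,dy=+13->C; (1,4):dx=+3,dy=+5->C; (1,5):dx=+11,dy=+3->C
  (1,6):dx=+5,dy=+7->C; (1,7):dx=+7,dy=+9->C; (1,8):dx=+8,dy=+1->C; (1,9):dx=+2,dy=+16->C
  (2,3):dx=+8,dy=+2->C; (2,4):dx=+2,dy=-6->D; (2,5):dx=+10,dy=-8->D; (2,6):dx=+4,dy=-4->D
  (2,7):dx=+6,dy=-2->D; (2,8):dx=+7,dy=-10->D; (2,9):dx=+1,dy=+5->C; (3,4):dx=-6,dy=-8->C
  (3,5):dx=+2,dy=-10->D; (3,6):dx=-4,dy=-6->C; (3,7):dx=-2,dy=-4->C; (3,8):dx=-1,dy=-12->C
  (3,9):dx=-7,dy=+3->D; (4,5):dx=+8,dy=-2->D; (4,6):dx=+2,dy=+2->C; (4,7):dx=+4,dy=+4->C
  (4,8):dx=+5,dy=-4->D; (4,9):dx=-1,dy=+11->D; (5,6):dx=-6,dy=+4->D; (5,7):dx=-4,dy=+6->D
  (5,8):dx=-3,dy=-2->C; (5,9):dx=-9,dy=+13->D; (6,7):dx=+2,dy=+2->C; (6,8):dx=+3,dy=-6->D
  (6,9):dx=-3,dy=+9->D; (7,8):dx=+1,dy=-8->D; (7,9):dx=-5,dy=+7->D; (8,9):dx=-6,dy=+15->D
Step 2: C = 18, D = 18, total pairs = 36.
Step 3: tau = (C - D)/(n(n-1)/2) = (18 - 18)/36 = 0.000000.
Step 4: Exact two-sided p-value (enumerate n! = 362880 permutations of y under H0): p = 1.000000.
Step 5: alpha = 0.05. fail to reject H0.

tau_b = 0.0000 (C=18, D=18), p = 1.000000, fail to reject H0.


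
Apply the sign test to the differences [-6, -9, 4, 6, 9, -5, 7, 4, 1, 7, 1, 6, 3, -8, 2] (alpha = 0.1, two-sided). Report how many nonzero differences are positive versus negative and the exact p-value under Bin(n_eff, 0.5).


Step 1: Discard zero differences. Original n = 15; n_eff = number of nonzero differences = 15.
Nonzero differences (with sign): -6, -9, +4, +6, +9, -5, +7, +4, +1, +7, +1, +6, +3, -8, +2
Step 2: Count signs: positive = 11, negative = 4.
Step 3: Under H0: P(positive) = 0.5, so the number of positives S ~ Bin(15, 0.5).
Step 4: Two-sided exact p-value = sum of Bin(15,0.5) probabilities at or below the observed probability = 0.118469.
Step 5: alpha = 0.1. fail to reject H0.

n_eff = 15, pos = 11, neg = 4, p = 0.118469, fail to reject H0.


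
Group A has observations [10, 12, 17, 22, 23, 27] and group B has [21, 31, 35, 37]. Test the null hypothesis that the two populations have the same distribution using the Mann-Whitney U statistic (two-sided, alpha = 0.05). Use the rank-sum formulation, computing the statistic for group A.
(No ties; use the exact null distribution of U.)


Step 1: Combine and sort all 10 observations; assign midranks.
sorted (value, group): (10,X), (12,X), (17,X), (21,Y), (22,X), (23,X), (27,X), (31,Y), (35,Y), (37,Y)
ranks: 10->1, 12->2, 17->3, 21->4, 22->5, 23->6, 27->7, 31->8, 35->9, 37->10
Step 2: Rank sum for X: R1 = 1 + 2 + 3 + 5 + 6 + 7 = 24.
Step 3: U_X = R1 - n1(n1+1)/2 = 24 - 6*7/2 = 24 - 21 = 3.
       U_Y = n1*n2 - U_X = 24 - 3 = 21.
Step 4: No ties, so the exact null distribution of U (based on enumerating the C(10,6) = 210 equally likely rank assignments) gives the two-sided p-value.
Step 5: p-value = 0.066667; compare to alpha = 0.05. fail to reject H0.

U_X = 3, p = 0.066667, fail to reject H0 at alpha = 0.05.


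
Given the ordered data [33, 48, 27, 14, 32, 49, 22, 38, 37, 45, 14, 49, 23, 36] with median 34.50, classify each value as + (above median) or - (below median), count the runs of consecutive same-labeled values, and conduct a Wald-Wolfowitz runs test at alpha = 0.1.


Step 1: Compute median = 34.50; label A = above, B = below.
Labels in order: BABBBABAAABABA  (n_A = 7, n_B = 7)
Step 2: Count runs R = 10.
Step 3: Under H0 (random ordering), E[R] = 2*n_A*n_B/(n_A+n_B) + 1 = 2*7*7/14 + 1 = 8.0000.
        Var[R] = 2*n_A*n_B*(2*n_A*n_B - n_A - n_B) / ((n_A+n_B)^2 * (n_A+n_B-1)) = 8232/2548 = 3.2308.
        SD[R] = 1.7974.
Step 4: Continuity-corrected z = (R - 0.5 - E[R]) / SD[R] = (10 - 0.5 - 8.0000) / 1.7974 = 0.8345.
Step 5: Two-sided p-value via normal approximation = 2*(1 - Phi(|z|)) = 0.403986.
Step 6: alpha = 0.1. fail to reject H0.

R = 10, z = 0.8345, p = 0.403986, fail to reject H0.


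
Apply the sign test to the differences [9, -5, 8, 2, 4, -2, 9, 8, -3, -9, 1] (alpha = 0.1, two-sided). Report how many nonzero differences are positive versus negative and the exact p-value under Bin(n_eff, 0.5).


Step 1: Discard zero differences. Original n = 11; n_eff = number of nonzero differences = 11.
Nonzero differences (with sign): +9, -5, +8, +2, +4, -2, +9, +8, -3, -9, +1
Step 2: Count signs: positive = 7, negative = 4.
Step 3: Under H0: P(positive) = 0.5, so the number of positives S ~ Bin(11, 0.5).
Step 4: Two-sided exact p-value = sum of Bin(11,0.5) probabilities at or below the observed probability = 0.548828.
Step 5: alpha = 0.1. fail to reject H0.

n_eff = 11, pos = 7, neg = 4, p = 0.548828, fail to reject H0.


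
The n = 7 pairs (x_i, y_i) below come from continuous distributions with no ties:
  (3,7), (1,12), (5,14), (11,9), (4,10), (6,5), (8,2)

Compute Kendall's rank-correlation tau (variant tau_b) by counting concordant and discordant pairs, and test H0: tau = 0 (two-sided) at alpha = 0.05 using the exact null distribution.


Step 1: Enumerate the 21 unordered pairs (i,j) with i<j and classify each by sign(x_j-x_i) * sign(y_j-y_i).
  (1,2):dx=-2,dy=+5->D; (1,3):dx=+2,dy=+7->C; (1,4):dx=+8,dy=+2->C; (1,5):dx=+1,dy=+3->C
  (1,6):dx=+3,dy=-2->D; (1,7):dx=+5,dy=-5->D; (2,3):dx=+4,dy=+2->C; (2,4):dx=+10,dy=-3->D
  (2,5):dx=+3,dy=-2->D; (2,6):dx=+5,dy=-7->D; (2,7):dx=+7,dy=-10->D; (3,4):dx=+6,dy=-5->D
  (3,5):dx=-1,dy=-4->C; (3,6):dx=+1,dy=-9->D; (3,7):dx=+3,dy=-12->D; (4,5):dx=-7,dy=+1->D
  (4,6):dx=-5,dy=-4->C; (4,7):dx=-3,dy=-7->C; (5,6):dx=+2,dy=-5->D; (5,7):dx=+4,dy=-8->D
  (6,7):dx=+2,dy=-3->D
Step 2: C = 7, D = 14, total pairs = 21.
Step 3: tau = (C - D)/(n(n-1)/2) = (7 - 14)/21 = -0.333333.
Step 4: Exact two-sided p-value (enumerate n! = 5040 permutations of y under H0): p = 0.381349.
Step 5: alpha = 0.05. fail to reject H0.

tau_b = -0.3333 (C=7, D=14), p = 0.381349, fail to reject H0.


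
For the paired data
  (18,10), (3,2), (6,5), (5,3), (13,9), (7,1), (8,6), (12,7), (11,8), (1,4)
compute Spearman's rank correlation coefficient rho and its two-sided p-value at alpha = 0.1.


Step 1: Rank x and y separately (midranks; no ties here).
rank(x): 18->10, 3->2, 6->4, 5->3, 13->9, 7->5, 8->6, 12->8, 11->7, 1->1
rank(y): 10->10, 2->2, 5->5, 3->3, 9->9, 1->1, 6->6, 7->7, 8->8, 4->4
Step 2: d_i = R_x(i) - R_y(i); compute d_i^2.
  (10-10)^2=0, (2-2)^2=0, (4-5)^2=1, (3-3)^2=0, (9-9)^2=0, (5-1)^2=16, (6-6)^2=0, (8-7)^2=1, (7-8)^2=1, (1-4)^2=9
sum(d^2) = 28.
Step 3: rho = 1 - 6*28 / (10*(10^2 - 1)) = 1 - 168/990 = 0.830303.
Step 4: Under H0, t = rho * sqrt((n-2)/(1-rho^2)) = 4.2139 ~ t(8).
Step 5: Two-sided p-value from the t-distribution with 8 df = 0.002940.
Step 6: alpha = 0.1. reject H0.

rho = 0.8303, p = 0.002940, reject H0 at alpha = 0.1.


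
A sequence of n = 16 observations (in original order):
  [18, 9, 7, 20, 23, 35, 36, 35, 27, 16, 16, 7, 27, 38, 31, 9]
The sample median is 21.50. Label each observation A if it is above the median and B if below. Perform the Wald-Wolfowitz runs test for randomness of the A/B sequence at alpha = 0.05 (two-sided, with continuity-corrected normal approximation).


Step 1: Compute median = 21.50; label A = above, B = below.
Labels in order: BBBBAAAAABBBAAAB  (n_A = 8, n_B = 8)
Step 2: Count runs R = 5.
Step 3: Under H0 (random ordering), E[R] = 2*n_A*n_B/(n_A+n_B) + 1 = 2*8*8/16 + 1 = 9.0000.
        Var[R] = 2*n_A*n_B*(2*n_A*n_B - n_A - n_B) / ((n_A+n_B)^2 * (n_A+n_B-1)) = 14336/3840 = 3.7333.
        SD[R] = 1.9322.
Step 4: Continuity-corrected z = (R + 0.5 - E[R]) / SD[R] = (5 + 0.5 - 9.0000) / 1.9322 = -1.8114.
Step 5: Two-sided p-value via normal approximation = 2*(1 - Phi(|z|)) = 0.070076.
Step 6: alpha = 0.05. fail to reject H0.

R = 5, z = -1.8114, p = 0.070076, fail to reject H0.


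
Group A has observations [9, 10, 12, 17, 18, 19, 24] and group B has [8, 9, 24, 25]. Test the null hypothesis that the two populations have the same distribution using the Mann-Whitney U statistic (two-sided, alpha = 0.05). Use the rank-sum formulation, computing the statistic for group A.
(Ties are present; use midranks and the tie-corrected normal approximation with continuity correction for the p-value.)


Step 1: Combine and sort all 11 observations; assign midranks.
sorted (value, group): (8,Y), (9,X), (9,Y), (10,X), (12,X), (17,X), (18,X), (19,X), (24,X), (24,Y), (25,Y)
ranks: 8->1, 9->2.5, 9->2.5, 10->4, 12->5, 17->6, 18->7, 19->8, 24->9.5, 24->9.5, 25->11
Step 2: Rank sum for X: R1 = 2.5 + 4 + 5 + 6 + 7 + 8 + 9.5 = 42.
Step 3: U_X = R1 - n1(n1+1)/2 = 42 - 7*8/2 = 42 - 28 = 14.
       U_Y = n1*n2 - U_X = 28 - 14 = 14.
Step 4: Ties are present, so use the tie-corrected normal approximation (with continuity correction) for the p-value.
Step 5: p-value = 1.000000; compare to alpha = 0.05. fail to reject H0.

U_X = 14, p = 1.000000, fail to reject H0 at alpha = 0.05.


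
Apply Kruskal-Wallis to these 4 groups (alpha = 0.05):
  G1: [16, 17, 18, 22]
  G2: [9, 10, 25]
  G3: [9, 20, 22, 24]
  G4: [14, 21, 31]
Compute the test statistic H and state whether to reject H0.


Step 1: Combine all N = 14 observations and assign midranks.
sorted (value, group, rank): (9,G2,1.5), (9,G3,1.5), (10,G2,3), (14,G4,4), (16,G1,5), (17,G1,6), (18,G1,7), (20,G3,8), (21,G4,9), (22,G1,10.5), (22,G3,10.5), (24,G3,12), (25,G2,13), (31,G4,14)
Step 2: Sum ranks within each group.
R_1 = 28.5 (n_1 = 4)
R_2 = 17.5 (n_2 = 3)
R_3 = 32 (n_3 = 4)
R_4 = 27 (n_4 = 3)
Step 3: H = 12/(N(N+1)) * sum(R_i^2/n_i) - 3(N+1)
     = 12/(14*15) * (28.5^2/4 + 17.5^2/3 + 32^2/4 + 27^2/3) - 3*15
     = 0.057143 * 804.146 - 45
     = 0.951190.
Step 4: Ties present; correction factor C = 1 - 12/(14^3 - 14) = 0.995604. Corrected H = 0.951190 / 0.995604 = 0.955390.
Step 5: Under H0, H ~ chi^2(3); p-value = 0.812044.
Step 6: alpha = 0.05. fail to reject H0.

H = 0.9554, df = 3, p = 0.812044, fail to reject H0.


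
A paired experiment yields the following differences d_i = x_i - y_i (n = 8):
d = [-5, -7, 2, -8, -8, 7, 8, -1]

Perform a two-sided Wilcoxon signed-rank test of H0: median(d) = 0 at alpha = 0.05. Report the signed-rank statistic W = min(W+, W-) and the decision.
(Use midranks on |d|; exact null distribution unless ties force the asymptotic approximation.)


Step 1: Drop any zero differences (none here) and take |d_i|.
|d| = [5, 7, 2, 8, 8, 7, 8, 1]
Step 2: Midrank |d_i| (ties get averaged ranks).
ranks: |5|->3, |7|->4.5, |2|->2, |8|->7, |8|->7, |7|->4.5, |8|->7, |1|->1
Step 3: Attach original signs; sum ranks with positive sign and with negative sign.
W+ = 2 + 4.5 + 7 = 13.5
W- = 3 + 4.5 + 7 + 7 + 1 = 22.5
(Check: W+ + W- = 36 should equal n(n+1)/2 = 36.)
Step 4: Test statistic W = min(W+, W-) = 13.5.
Step 5: Ties in |d|, so use the tie-corrected normal approximation.
        E[W] = n(n+1)/4 = 8*9/4 = 18.
        Tie groups: |d|=7 (t=2), |d|=8 (t=3); sum(t^3 - t) = 30.
        Var[W] = n(n+1)(2n+1)/24 - sum(t^3-t)/48 = 1224/24 - 30/48 = 50.375.
        z = (W - E[W]) / sqrt(Var[W]) = (13.5 - 18) / 7.0975 = -0.6340.
        Two-sided p = 2*Phi(z) = 0.526066.
Step 6: alpha = 0.05. fail to reject H0.

W+ = 13.5, W- = 22.5, W = min = 13.5, p = 0.526066, fail to reject H0.


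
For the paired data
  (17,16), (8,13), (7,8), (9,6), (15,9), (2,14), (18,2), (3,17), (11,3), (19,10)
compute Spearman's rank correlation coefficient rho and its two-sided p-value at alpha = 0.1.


Step 1: Rank x and y separately (midranks; no ties here).
rank(x): 17->8, 8->4, 7->3, 9->5, 15->7, 2->1, 18->9, 3->2, 11->6, 19->10
rank(y): 16->9, 13->7, 8->4, 6->3, 9->5, 14->8, 2->1, 17->10, 3->2, 10->6
Step 2: d_i = R_x(i) - R_y(i); compute d_i^2.
  (8-9)^2=1, (4-7)^2=9, (3-4)^2=1, (5-3)^2=4, (7-5)^2=4, (1-8)^2=49, (9-1)^2=64, (2-10)^2=64, (6-2)^2=16, (10-6)^2=16
sum(d^2) = 228.
Step 3: rho = 1 - 6*228 / (10*(10^2 - 1)) = 1 - 1368/990 = -0.381818.
Step 4: Under H0, t = rho * sqrt((n-2)/(1-rho^2)) = -1.1685 ~ t(8).
Step 5: Two-sided p-value from the t-distribution with 8 df = 0.276255.
Step 6: alpha = 0.1. fail to reject H0.

rho = -0.3818, p = 0.276255, fail to reject H0 at alpha = 0.1.


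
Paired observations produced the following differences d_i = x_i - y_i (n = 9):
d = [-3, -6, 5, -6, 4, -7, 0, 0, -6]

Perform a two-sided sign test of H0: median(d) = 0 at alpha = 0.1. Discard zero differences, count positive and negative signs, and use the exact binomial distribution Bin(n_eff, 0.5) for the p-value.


Step 1: Discard zero differences. Original n = 9; n_eff = number of nonzero differences = 7.
Nonzero differences (with sign): -3, -6, +5, -6, +4, -7, -6
Step 2: Count signs: positive = 2, negative = 5.
Step 3: Under H0: P(positive) = 0.5, so the number of positives S ~ Bin(7, 0.5).
Step 4: Two-sided exact p-value = sum of Bin(7,0.5) probabilities at or below the observed probability = 0.453125.
Step 5: alpha = 0.1. fail to reject H0.

n_eff = 7, pos = 2, neg = 5, p = 0.453125, fail to reject H0.


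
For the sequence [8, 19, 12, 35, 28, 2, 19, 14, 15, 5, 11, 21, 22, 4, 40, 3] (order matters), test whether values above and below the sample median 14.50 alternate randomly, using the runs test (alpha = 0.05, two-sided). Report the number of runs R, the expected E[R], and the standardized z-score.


Step 1: Compute median = 14.50; label A = above, B = below.
Labels in order: BABAABABABBAABAB  (n_A = 8, n_B = 8)
Step 2: Count runs R = 13.
Step 3: Under H0 (random ordering), E[R] = 2*n_A*n_B/(n_A+n_B) + 1 = 2*8*8/16 + 1 = 9.0000.
        Var[R] = 2*n_A*n_B*(2*n_A*n_B - n_A - n_B) / ((n_A+n_B)^2 * (n_A+n_B-1)) = 14336/3840 = 3.7333.
        SD[R] = 1.9322.
Step 4: Continuity-corrected z = (R - 0.5 - E[R]) / SD[R] = (13 - 0.5 - 9.0000) / 1.9322 = 1.8114.
Step 5: Two-sided p-value via normal approximation = 2*(1 - Phi(|z|)) = 0.070076.
Step 6: alpha = 0.05. fail to reject H0.

R = 13, z = 1.8114, p = 0.070076, fail to reject H0.


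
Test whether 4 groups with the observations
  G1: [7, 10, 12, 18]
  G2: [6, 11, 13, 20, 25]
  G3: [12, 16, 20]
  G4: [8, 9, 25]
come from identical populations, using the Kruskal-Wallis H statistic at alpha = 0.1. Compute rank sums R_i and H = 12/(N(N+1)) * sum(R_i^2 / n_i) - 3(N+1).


Step 1: Combine all N = 15 observations and assign midranks.
sorted (value, group, rank): (6,G2,1), (7,G1,2), (8,G4,3), (9,G4,4), (10,G1,5), (11,G2,6), (12,G1,7.5), (12,G3,7.5), (13,G2,9), (16,G3,10), (18,G1,11), (20,G2,12.5), (20,G3,12.5), (25,G2,14.5), (25,G4,14.5)
Step 2: Sum ranks within each group.
R_1 = 25.5 (n_1 = 4)
R_2 = 43 (n_2 = 5)
R_3 = 30 (n_3 = 3)
R_4 = 21.5 (n_4 = 3)
Step 3: H = 12/(N(N+1)) * sum(R_i^2/n_i) - 3(N+1)
     = 12/(15*16) * (25.5^2/4 + 43^2/5 + 30^2/3 + 21.5^2/3) - 3*16
     = 0.050000 * 986.446 - 48
     = 1.322292.
Step 4: Ties present; correction factor C = 1 - 18/(15^3 - 15) = 0.994643. Corrected H = 1.322292 / 0.994643 = 1.329414.
Step 5: Under H0, H ~ chi^2(3); p-value = 0.722161.
Step 6: alpha = 0.1. fail to reject H0.

H = 1.3294, df = 3, p = 0.722161, fail to reject H0.


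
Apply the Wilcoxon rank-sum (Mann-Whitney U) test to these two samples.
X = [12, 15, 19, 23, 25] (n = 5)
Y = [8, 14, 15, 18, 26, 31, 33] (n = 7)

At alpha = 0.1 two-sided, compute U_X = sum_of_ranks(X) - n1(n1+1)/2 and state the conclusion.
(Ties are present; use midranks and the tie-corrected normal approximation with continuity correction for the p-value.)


Step 1: Combine and sort all 12 observations; assign midranks.
sorted (value, group): (8,Y), (12,X), (14,Y), (15,X), (15,Y), (18,Y), (19,X), (23,X), (25,X), (26,Y), (31,Y), (33,Y)
ranks: 8->1, 12->2, 14->3, 15->4.5, 15->4.5, 18->6, 19->7, 23->8, 25->9, 26->10, 31->11, 33->12
Step 2: Rank sum for X: R1 = 2 + 4.5 + 7 + 8 + 9 = 30.5.
Step 3: U_X = R1 - n1(n1+1)/2 = 30.5 - 5*6/2 = 30.5 - 15 = 15.5.
       U_Y = n1*n2 - U_X = 35 - 15.5 = 19.5.
Step 4: Ties are present, so use the tie-corrected normal approximation (with continuity correction) for the p-value.
Step 5: p-value = 0.807210; compare to alpha = 0.1. fail to reject H0.

U_X = 15.5, p = 0.807210, fail to reject H0 at alpha = 0.1.


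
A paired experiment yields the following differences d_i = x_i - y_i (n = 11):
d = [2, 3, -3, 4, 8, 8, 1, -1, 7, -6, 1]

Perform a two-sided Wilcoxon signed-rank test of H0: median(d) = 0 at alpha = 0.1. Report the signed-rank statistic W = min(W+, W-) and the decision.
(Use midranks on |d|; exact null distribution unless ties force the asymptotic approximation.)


Step 1: Drop any zero differences (none here) and take |d_i|.
|d| = [2, 3, 3, 4, 8, 8, 1, 1, 7, 6, 1]
Step 2: Midrank |d_i| (ties get averaged ranks).
ranks: |2|->4, |3|->5.5, |3|->5.5, |4|->7, |8|->10.5, |8|->10.5, |1|->2, |1|->2, |7|->9, |6|->8, |1|->2
Step 3: Attach original signs; sum ranks with positive sign and with negative sign.
W+ = 4 + 5.5 + 7 + 10.5 + 10.5 + 2 + 9 + 2 = 50.5
W- = 5.5 + 2 + 8 = 15.5
(Check: W+ + W- = 66 should equal n(n+1)/2 = 66.)
Step 4: Test statistic W = min(W+, W-) = 15.5.
Step 5: Ties in |d|, so use the tie-corrected normal approximation.
        E[W] = n(n+1)/4 = 11*12/4 = 33.
        Tie groups: |d|=1 (t=3), |d|=3 (t=2), |d|=8 (t=2); sum(t^3 - t) = 36.
        Var[W] = n(n+1)(2n+1)/24 - sum(t^3-t)/48 = 3036/24 - 36/48 = 125.75.
        z = (W - E[W]) / sqrt(Var[W]) = (15.5 - 33) / 11.2138 = -1.5606.
        Two-sided p = 2*Phi(z) = 0.118625.
Step 6: alpha = 0.1. fail to reject H0.

W+ = 50.5, W- = 15.5, W = min = 15.5, p = 0.118625, fail to reject H0.


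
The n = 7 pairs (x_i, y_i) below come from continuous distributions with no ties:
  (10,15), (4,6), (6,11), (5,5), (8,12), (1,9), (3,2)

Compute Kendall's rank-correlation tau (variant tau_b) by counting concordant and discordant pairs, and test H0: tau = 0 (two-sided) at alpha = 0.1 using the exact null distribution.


Step 1: Enumerate the 21 unordered pairs (i,j) with i<j and classify each by sign(x_j-x_i) * sign(y_j-y_i).
  (1,2):dx=-6,dy=-9->C; (1,3):dx=-4,dy=-4->C; (1,4):dx=-5,dy=-10->C; (1,5):dx=-2,dy=-3->C
  (1,6):dx=-9,dy=-6->C; (1,7):dx=-7,dy=-13->C; (2,3):dx=+2,dy=+5->C; (2,4):dx=+1,dy=-1->D
  (2,5):dx=+4,dy=+6->C; (2,6):dx=-3,dy=+3->D; (2,7):dx=-1,dy=-4->C; (3,4):dx=-1,dy=-6->C
  (3,5):dx=+2,dy=+1->C; (3,6):dx=-5,dy=-2->C; (3,7):dx=-3,dy=-9->C; (4,5):dx=+3,dy=+7->C
  (4,6):dx=-4,dy=+4->D; (4,7):dx=-2,dy=-3->C; (5,6):dx=-7,dy=-3->C; (5,7):dx=-5,dy=-10->C
  (6,7):dx=+2,dy=-7->D
Step 2: C = 17, D = 4, total pairs = 21.
Step 3: tau = (C - D)/(n(n-1)/2) = (17 - 4)/21 = 0.619048.
Step 4: Exact two-sided p-value (enumerate n! = 5040 permutations of y under H0): p = 0.069048.
Step 5: alpha = 0.1. reject H0.

tau_b = 0.6190 (C=17, D=4), p = 0.069048, reject H0.


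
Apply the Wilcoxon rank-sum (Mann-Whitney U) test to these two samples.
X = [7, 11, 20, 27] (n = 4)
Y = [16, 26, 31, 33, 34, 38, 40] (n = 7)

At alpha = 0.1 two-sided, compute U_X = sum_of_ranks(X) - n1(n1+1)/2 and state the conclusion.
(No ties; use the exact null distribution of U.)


Step 1: Combine and sort all 11 observations; assign midranks.
sorted (value, group): (7,X), (11,X), (16,Y), (20,X), (26,Y), (27,X), (31,Y), (33,Y), (34,Y), (38,Y), (40,Y)
ranks: 7->1, 11->2, 16->3, 20->4, 26->5, 27->6, 31->7, 33->8, 34->9, 38->10, 40->11
Step 2: Rank sum for X: R1 = 1 + 2 + 4 + 6 = 13.
Step 3: U_X = R1 - n1(n1+1)/2 = 13 - 4*5/2 = 13 - 10 = 3.
       U_Y = n1*n2 - U_X = 28 - 3 = 25.
Step 4: No ties, so the exact null distribution of U (based on enumerating the C(11,4) = 330 equally likely rank assignments) gives the two-sided p-value.
Step 5: p-value = 0.042424; compare to alpha = 0.1. reject H0.

U_X = 3, p = 0.042424, reject H0 at alpha = 0.1.


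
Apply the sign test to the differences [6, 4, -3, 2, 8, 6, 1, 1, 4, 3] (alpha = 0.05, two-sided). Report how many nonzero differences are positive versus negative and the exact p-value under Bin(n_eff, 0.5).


Step 1: Discard zero differences. Original n = 10; n_eff = number of nonzero differences = 10.
Nonzero differences (with sign): +6, +4, -3, +2, +8, +6, +1, +1, +4, +3
Step 2: Count signs: positive = 9, negative = 1.
Step 3: Under H0: P(positive) = 0.5, so the number of positives S ~ Bin(10, 0.5).
Step 4: Two-sided exact p-value = sum of Bin(10,0.5) probabilities at or below the observed probability = 0.021484.
Step 5: alpha = 0.05. reject H0.

n_eff = 10, pos = 9, neg = 1, p = 0.021484, reject H0.


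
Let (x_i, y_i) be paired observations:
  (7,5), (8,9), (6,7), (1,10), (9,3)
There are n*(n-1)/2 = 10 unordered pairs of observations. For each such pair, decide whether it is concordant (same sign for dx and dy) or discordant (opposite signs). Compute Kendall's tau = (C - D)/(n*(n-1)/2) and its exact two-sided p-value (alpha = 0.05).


Step 1: Enumerate the 10 unordered pairs (i,j) with i<j and classify each by sign(x_j-x_i) * sign(y_j-y_i).
  (1,2):dx=+1,dy=+4->C; (1,3):dx=-1,dy=+2->D; (1,4):dx=-6,dy=+5->D; (1,5):dx=+2,dy=-2->D
  (2,3):dx=-2,dy=-2->C; (2,4):dx=-7,dy=+1->D; (2,5):dx=+1,dy=-6->D; (3,4):dx=-5,dy=+3->D
  (3,5):dx=+3,dy=-4->D; (4,5):dx=+8,dy=-7->D
Step 2: C = 2, D = 8, total pairs = 10.
Step 3: tau = (C - D)/(n(n-1)/2) = (2 - 8)/10 = -0.600000.
Step 4: Exact two-sided p-value (enumerate n! = 120 permutations of y under H0): p = 0.233333.
Step 5: alpha = 0.05. fail to reject H0.

tau_b = -0.6000 (C=2, D=8), p = 0.233333, fail to reject H0.


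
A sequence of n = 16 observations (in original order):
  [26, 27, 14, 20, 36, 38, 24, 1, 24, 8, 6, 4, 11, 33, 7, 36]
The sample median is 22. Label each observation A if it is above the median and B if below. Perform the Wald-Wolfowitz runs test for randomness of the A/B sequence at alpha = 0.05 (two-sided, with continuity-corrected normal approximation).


Step 1: Compute median = 22; label A = above, B = below.
Labels in order: AABBAAABABBBBABA  (n_A = 8, n_B = 8)
Step 2: Count runs R = 9.
Step 3: Under H0 (random ordering), E[R] = 2*n_A*n_B/(n_A+n_B) + 1 = 2*8*8/16 + 1 = 9.0000.
        Var[R] = 2*n_A*n_B*(2*n_A*n_B - n_A - n_B) / ((n_A+n_B)^2 * (n_A+n_B-1)) = 14336/3840 = 3.7333.
        SD[R] = 1.9322.
Step 4: R = E[R], so z = 0 with no continuity correction.
Step 5: Two-sided p-value via normal approximation = 2*(1 - Phi(|z|)) = 1.000000.
Step 6: alpha = 0.05. fail to reject H0.

R = 9, z = 0.0000, p = 1.000000, fail to reject H0.


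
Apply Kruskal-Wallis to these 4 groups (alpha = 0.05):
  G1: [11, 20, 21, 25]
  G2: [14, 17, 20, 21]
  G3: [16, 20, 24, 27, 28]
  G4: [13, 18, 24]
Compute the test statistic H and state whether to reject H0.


Step 1: Combine all N = 16 observations and assign midranks.
sorted (value, group, rank): (11,G1,1), (13,G4,2), (14,G2,3), (16,G3,4), (17,G2,5), (18,G4,6), (20,G1,8), (20,G2,8), (20,G3,8), (21,G1,10.5), (21,G2,10.5), (24,G3,12.5), (24,G4,12.5), (25,G1,14), (27,G3,15), (28,G3,16)
Step 2: Sum ranks within each group.
R_1 = 33.5 (n_1 = 4)
R_2 = 26.5 (n_2 = 4)
R_3 = 55.5 (n_3 = 5)
R_4 = 20.5 (n_4 = 3)
Step 3: H = 12/(N(N+1)) * sum(R_i^2/n_i) - 3(N+1)
     = 12/(16*17) * (33.5^2/4 + 26.5^2/4 + 55.5^2/5 + 20.5^2/3) - 3*17
     = 0.044118 * 1212.26 - 51
     = 2.481985.
Step 4: Ties present; correction factor C = 1 - 36/(16^3 - 16) = 0.991176. Corrected H = 2.481985 / 0.991176 = 2.504080.
Step 5: Under H0, H ~ chi^2(3); p-value = 0.474554.
Step 6: alpha = 0.05. fail to reject H0.

H = 2.5041, df = 3, p = 0.474554, fail to reject H0.


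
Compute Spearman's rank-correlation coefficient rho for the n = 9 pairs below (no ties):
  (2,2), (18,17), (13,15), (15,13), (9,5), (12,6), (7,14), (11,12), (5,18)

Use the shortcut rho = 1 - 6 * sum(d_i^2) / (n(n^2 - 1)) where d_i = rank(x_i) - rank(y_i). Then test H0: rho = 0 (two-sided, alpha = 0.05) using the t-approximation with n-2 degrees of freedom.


Step 1: Rank x and y separately (midranks; no ties here).
rank(x): 2->1, 18->9, 13->7, 15->8, 9->4, 12->6, 7->3, 11->5, 5->2
rank(y): 2->1, 17->8, 15->7, 13->5, 5->2, 6->3, 14->6, 12->4, 18->9
Step 2: d_i = R_x(i) - R_y(i); compute d_i^2.
  (1-1)^2=0, (9-8)^2=1, (7-7)^2=0, (8-5)^2=9, (4-2)^2=4, (6-3)^2=9, (3-6)^2=9, (5-4)^2=1, (2-9)^2=49
sum(d^2) = 82.
Step 3: rho = 1 - 6*82 / (9*(9^2 - 1)) = 1 - 492/720 = 0.316667.
Step 4: Under H0, t = rho * sqrt((n-2)/(1-rho^2)) = 0.8833 ~ t(7).
Step 5: Two-sided p-value from the t-distribution with 7 df = 0.406397.
Step 6: alpha = 0.05. fail to reject H0.

rho = 0.3167, p = 0.406397, fail to reject H0 at alpha = 0.05.


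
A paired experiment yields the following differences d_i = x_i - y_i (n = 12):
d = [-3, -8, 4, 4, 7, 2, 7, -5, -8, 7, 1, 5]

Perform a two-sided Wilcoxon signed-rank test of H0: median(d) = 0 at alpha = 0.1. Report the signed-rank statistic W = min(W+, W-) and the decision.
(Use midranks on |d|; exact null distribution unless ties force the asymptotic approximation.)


Step 1: Drop any zero differences (none here) and take |d_i|.
|d| = [3, 8, 4, 4, 7, 2, 7, 5, 8, 7, 1, 5]
Step 2: Midrank |d_i| (ties get averaged ranks).
ranks: |3|->3, |8|->11.5, |4|->4.5, |4|->4.5, |7|->9, |2|->2, |7|->9, |5|->6.5, |8|->11.5, |7|->9, |1|->1, |5|->6.5
Step 3: Attach original signs; sum ranks with positive sign and with negative sign.
W+ = 4.5 + 4.5 + 9 + 2 + 9 + 9 + 1 + 6.5 = 45.5
W- = 3 + 11.5 + 6.5 + 11.5 = 32.5
(Check: W+ + W- = 78 should equal n(n+1)/2 = 78.)
Step 4: Test statistic W = min(W+, W-) = 32.5.
Step 5: Ties in |d|, so use the tie-corrected normal approximation.
        E[W] = n(n+1)/4 = 12*13/4 = 39.
        Tie groups: |d|=4 (t=2), |d|=5 (t=2), |d|=7 (t=3), |d|=8 (t=2); sum(t^3 - t) = 42.
        Var[W] = n(n+1)(2n+1)/24 - sum(t^3-t)/48 = 3900/24 - 42/48 = 161.625.
        z = (W - E[W]) / sqrt(Var[W]) = (32.5 - 39) / 12.7132 = -0.5113.
        Two-sided p = 2*Phi(z) = 0.609155.
Step 6: alpha = 0.1. fail to reject H0.

W+ = 45.5, W- = 32.5, W = min = 32.5, p = 0.609155, fail to reject H0.


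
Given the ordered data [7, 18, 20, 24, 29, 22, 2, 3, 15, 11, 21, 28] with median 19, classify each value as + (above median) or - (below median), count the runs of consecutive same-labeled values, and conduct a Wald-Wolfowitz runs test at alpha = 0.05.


Step 1: Compute median = 19; label A = above, B = below.
Labels in order: BBAAAABBBBAA  (n_A = 6, n_B = 6)
Step 2: Count runs R = 4.
Step 3: Under H0 (random ordering), E[R] = 2*n_A*n_B/(n_A+n_B) + 1 = 2*6*6/12 + 1 = 7.0000.
        Var[R] = 2*n_A*n_B*(2*n_A*n_B - n_A - n_B) / ((n_A+n_B)^2 * (n_A+n_B-1)) = 4320/1584 = 2.7273.
        SD[R] = 1.6514.
Step 4: Continuity-corrected z = (R + 0.5 - E[R]) / SD[R] = (4 + 0.5 - 7.0000) / 1.6514 = -1.5138.
Step 5: Two-sided p-value via normal approximation = 2*(1 - Phi(|z|)) = 0.130070.
Step 6: alpha = 0.05. fail to reject H0.

R = 4, z = -1.5138, p = 0.130070, fail to reject H0.


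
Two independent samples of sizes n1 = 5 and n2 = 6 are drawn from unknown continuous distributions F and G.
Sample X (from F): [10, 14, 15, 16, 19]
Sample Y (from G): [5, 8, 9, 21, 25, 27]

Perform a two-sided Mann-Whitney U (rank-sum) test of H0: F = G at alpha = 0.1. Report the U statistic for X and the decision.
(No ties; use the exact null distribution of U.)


Step 1: Combine and sort all 11 observations; assign midranks.
sorted (value, group): (5,Y), (8,Y), (9,Y), (10,X), (14,X), (15,X), (16,X), (19,X), (21,Y), (25,Y), (27,Y)
ranks: 5->1, 8->2, 9->3, 10->4, 14->5, 15->6, 16->7, 19->8, 21->9, 25->10, 27->11
Step 2: Rank sum for X: R1 = 4 + 5 + 6 + 7 + 8 = 30.
Step 3: U_X = R1 - n1(n1+1)/2 = 30 - 5*6/2 = 30 - 15 = 15.
       U_Y = n1*n2 - U_X = 30 - 15 = 15.
Step 4: No ties, so the exact null distribution of U (based on enumerating the C(11,5) = 462 equally likely rank assignments) gives the two-sided p-value.
Step 5: p-value = 1.000000; compare to alpha = 0.1. fail to reject H0.

U_X = 15, p = 1.000000, fail to reject H0 at alpha = 0.1.


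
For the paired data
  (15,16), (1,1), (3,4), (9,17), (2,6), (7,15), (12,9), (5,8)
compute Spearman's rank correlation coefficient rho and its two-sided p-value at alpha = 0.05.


Step 1: Rank x and y separately (midranks; no ties here).
rank(x): 15->8, 1->1, 3->3, 9->6, 2->2, 7->5, 12->7, 5->4
rank(y): 16->7, 1->1, 4->2, 17->8, 6->3, 15->6, 9->5, 8->4
Step 2: d_i = R_x(i) - R_y(i); compute d_i^2.
  (8-7)^2=1, (1-1)^2=0, (3-2)^2=1, (6-8)^2=4, (2-3)^2=1, (5-6)^2=1, (7-5)^2=4, (4-4)^2=0
sum(d^2) = 12.
Step 3: rho = 1 - 6*12 / (8*(8^2 - 1)) = 1 - 72/504 = 0.857143.
Step 4: Under H0, t = rho * sqrt((n-2)/(1-rho^2)) = 4.0762 ~ t(6).
Step 5: Two-sided p-value from the t-distribution with 6 df = 0.006530.
Step 6: alpha = 0.05. reject H0.

rho = 0.8571, p = 0.006530, reject H0 at alpha = 0.05.


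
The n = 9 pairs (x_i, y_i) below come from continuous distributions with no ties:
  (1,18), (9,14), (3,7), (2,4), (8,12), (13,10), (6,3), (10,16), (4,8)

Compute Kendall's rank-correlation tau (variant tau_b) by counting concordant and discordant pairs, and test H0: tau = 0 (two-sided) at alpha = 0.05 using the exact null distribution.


Step 1: Enumerate the 36 unordered pairs (i,j) with i<j and classify each by sign(x_j-x_i) * sign(y_j-y_i).
  (1,2):dx=+8,dy=-4->D; (1,3):dx=+2,dy=-11->D; (1,4):dx=+1,dy=-14->D; (1,5):dx=+7,dy=-6->D
  (1,6):dx=+12,dy=-8->D; (1,7):dx=+5,dy=-15->D; (1,8):dx=+9,dy=-2->D; (1,9):dx=+3,dy=-10->D
  (2,3):dx=-6,dy=-7->C; (2,4):dx=-7,dy=-10->C; (2,5):dx=-1,dy=-2->C; (2,6):dx=+4,dy=-4->D
  (2,7):dx=-3,dy=-11->C; (2,8):dx=+1,dy=+2->C; (2,9):dx=-5,dy=-6->C; (3,4):dx=-1,dy=-3->C
  (3,5):dx=+5,dy=+5->C; (3,6):dx=+10,dy=+3->C; (3,7):dx=+3,dy=-4->D; (3,8):dx=+7,dy=+9->C
  (3,9):dx=+1,dy=+1->C; (4,5):dx=+6,dy=+8->C; (4,6):dx=+11,dy=+6->C; (4,7):dx=+4,dy=-1->D
  (4,8):dx=+8,dy=+12->C; (4,9):dx=+2,dy=+4->C; (5,6):dx=+5,dy=-2->D; (5,7):dx=-2,dy=-9->C
  (5,8):dx=+2,dy=+4->C; (5,9):dx=-4,dy=-4->C; (6,7):dx=-7,dy=-7->C; (6,8):dx=-3,dy=+6->D
  (6,9):dx=-9,dy=-2->C; (7,8):dx=+4,dy=+13->C; (7,9):dx=-2,dy=+5->D; (8,9):dx=-6,dy=-8->C
Step 2: C = 22, D = 14, total pairs = 36.
Step 3: tau = (C - D)/(n(n-1)/2) = (22 - 14)/36 = 0.222222.
Step 4: Exact two-sided p-value (enumerate n! = 362880 permutations of y under H0): p = 0.476709.
Step 5: alpha = 0.05. fail to reject H0.

tau_b = 0.2222 (C=22, D=14), p = 0.476709, fail to reject H0.


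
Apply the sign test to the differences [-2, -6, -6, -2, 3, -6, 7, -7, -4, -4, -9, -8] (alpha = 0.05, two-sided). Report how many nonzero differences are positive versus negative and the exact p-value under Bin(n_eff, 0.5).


Step 1: Discard zero differences. Original n = 12; n_eff = number of nonzero differences = 12.
Nonzero differences (with sign): -2, -6, -6, -2, +3, -6, +7, -7, -4, -4, -9, -8
Step 2: Count signs: positive = 2, negative = 10.
Step 3: Under H0: P(positive) = 0.5, so the number of positives S ~ Bin(12, 0.5).
Step 4: Two-sided exact p-value = sum of Bin(12,0.5) probabilities at or below the observed probability = 0.038574.
Step 5: alpha = 0.05. reject H0.

n_eff = 12, pos = 2, neg = 10, p = 0.038574, reject H0.


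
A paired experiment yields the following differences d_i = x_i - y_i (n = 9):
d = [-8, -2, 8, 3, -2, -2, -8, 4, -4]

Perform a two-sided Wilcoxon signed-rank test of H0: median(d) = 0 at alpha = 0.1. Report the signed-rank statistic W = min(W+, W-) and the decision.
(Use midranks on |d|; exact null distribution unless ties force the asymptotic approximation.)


Step 1: Drop any zero differences (none here) and take |d_i|.
|d| = [8, 2, 8, 3, 2, 2, 8, 4, 4]
Step 2: Midrank |d_i| (ties get averaged ranks).
ranks: |8|->8, |2|->2, |8|->8, |3|->4, |2|->2, |2|->2, |8|->8, |4|->5.5, |4|->5.5
Step 3: Attach original signs; sum ranks with positive sign and with negative sign.
W+ = 8 + 4 + 5.5 = 17.5
W- = 8 + 2 + 2 + 2 + 8 + 5.5 = 27.5
(Check: W+ + W- = 45 should equal n(n+1)/2 = 45.)
Step 4: Test statistic W = min(W+, W-) = 17.5.
Step 5: Ties in |d|, so use the tie-corrected normal approximation.
        E[W] = n(n+1)/4 = 9*10/4 = 22.5.
        Tie groups: |d|=2 (t=3), |d|=4 (t=2), |d|=8 (t=3); sum(t^3 - t) = 54.
        Var[W] = n(n+1)(2n+1)/24 - sum(t^3-t)/48 = 1710/24 - 54/48 = 70.125.
        z = (W - E[W]) / sqrt(Var[W]) = (17.5 - 22.5) / 8.3741 = -0.5971.
        Two-sided p = 2*Phi(z) = 0.550453.
Step 6: alpha = 0.1. fail to reject H0.

W+ = 17.5, W- = 27.5, W = min = 17.5, p = 0.550453, fail to reject H0.


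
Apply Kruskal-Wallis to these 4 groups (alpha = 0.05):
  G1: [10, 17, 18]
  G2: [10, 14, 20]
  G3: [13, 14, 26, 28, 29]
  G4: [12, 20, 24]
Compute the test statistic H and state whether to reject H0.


Step 1: Combine all N = 14 observations and assign midranks.
sorted (value, group, rank): (10,G1,1.5), (10,G2,1.5), (12,G4,3), (13,G3,4), (14,G2,5.5), (14,G3,5.5), (17,G1,7), (18,G1,8), (20,G2,9.5), (20,G4,9.5), (24,G4,11), (26,G3,12), (28,G3,13), (29,G3,14)
Step 2: Sum ranks within each group.
R_1 = 16.5 (n_1 = 3)
R_2 = 16.5 (n_2 = 3)
R_3 = 48.5 (n_3 = 5)
R_4 = 23.5 (n_4 = 3)
Step 3: H = 12/(N(N+1)) * sum(R_i^2/n_i) - 3(N+1)
     = 12/(14*15) * (16.5^2/3 + 16.5^2/3 + 48.5^2/5 + 23.5^2/3) - 3*15
     = 0.057143 * 836.033 - 45
     = 2.773333.
Step 4: Ties present; correction factor C = 1 - 18/(14^3 - 14) = 0.993407. Corrected H = 2.773333 / 0.993407 = 2.791740.
Step 5: Under H0, H ~ chi^2(3); p-value = 0.424861.
Step 6: alpha = 0.05. fail to reject H0.

H = 2.7917, df = 3, p = 0.424861, fail to reject H0.


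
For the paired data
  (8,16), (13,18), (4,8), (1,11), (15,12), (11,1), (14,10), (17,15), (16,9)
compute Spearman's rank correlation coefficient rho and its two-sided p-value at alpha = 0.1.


Step 1: Rank x and y separately (midranks; no ties here).
rank(x): 8->3, 13->5, 4->2, 1->1, 15->7, 11->4, 14->6, 17->9, 16->8
rank(y): 16->8, 18->9, 8->2, 11->5, 12->6, 1->1, 10->4, 15->7, 9->3
Step 2: d_i = R_x(i) - R_y(i); compute d_i^2.
  (3-8)^2=25, (5-9)^2=16, (2-2)^2=0, (1-5)^2=16, (7-6)^2=1, (4-1)^2=9, (6-4)^2=4, (9-7)^2=4, (8-3)^2=25
sum(d^2) = 100.
Step 3: rho = 1 - 6*100 / (9*(9^2 - 1)) = 1 - 600/720 = 0.166667.
Step 4: Under H0, t = rho * sqrt((n-2)/(1-rho^2)) = 0.4472 ~ t(7).
Step 5: Two-sided p-value from the t-distribution with 7 df = 0.668231.
Step 6: alpha = 0.1. fail to reject H0.

rho = 0.1667, p = 0.668231, fail to reject H0 at alpha = 0.1.


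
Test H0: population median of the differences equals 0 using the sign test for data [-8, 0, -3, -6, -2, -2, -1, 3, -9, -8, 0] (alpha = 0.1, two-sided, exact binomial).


Step 1: Discard zero differences. Original n = 11; n_eff = number of nonzero differences = 9.
Nonzero differences (with sign): -8, -3, -6, -2, -2, -1, +3, -9, -8
Step 2: Count signs: positive = 1, negative = 8.
Step 3: Under H0: P(positive) = 0.5, so the number of positives S ~ Bin(9, 0.5).
Step 4: Two-sided exact p-value = sum of Bin(9,0.5) probabilities at or below the observed probability = 0.039062.
Step 5: alpha = 0.1. reject H0.

n_eff = 9, pos = 1, neg = 8, p = 0.039062, reject H0.


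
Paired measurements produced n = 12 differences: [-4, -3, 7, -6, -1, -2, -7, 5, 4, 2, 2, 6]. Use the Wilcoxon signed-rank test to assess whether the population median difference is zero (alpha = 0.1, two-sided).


Step 1: Drop any zero differences (none here) and take |d_i|.
|d| = [4, 3, 7, 6, 1, 2, 7, 5, 4, 2, 2, 6]
Step 2: Midrank |d_i| (ties get averaged ranks).
ranks: |4|->6.5, |3|->5, |7|->11.5, |6|->9.5, |1|->1, |2|->3, |7|->11.5, |5|->8, |4|->6.5, |2|->3, |2|->3, |6|->9.5
Step 3: Attach original signs; sum ranks with positive sign and with negative sign.
W+ = 11.5 + 8 + 6.5 + 3 + 3 + 9.5 = 41.5
W- = 6.5 + 5 + 9.5 + 1 + 3 + 11.5 = 36.5
(Check: W+ + W- = 78 should equal n(n+1)/2 = 78.)
Step 4: Test statistic W = min(W+, W-) = 36.5.
Step 5: Ties in |d|, so use the tie-corrected normal approximation.
        E[W] = n(n+1)/4 = 12*13/4 = 39.
        Tie groups: |d|=2 (t=3), |d|=4 (t=2), |d|=6 (t=2), |d|=7 (t=2); sum(t^3 - t) = 42.
        Var[W] = n(n+1)(2n+1)/24 - sum(t^3-t)/48 = 3900/24 - 42/48 = 161.625.
        z = (W - E[W]) / sqrt(Var[W]) = (36.5 - 39) / 12.7132 = -0.1966.
        Two-sided p = 2*Phi(z) = 0.844104.
Step 6: alpha = 0.1. fail to reject H0.

W+ = 41.5, W- = 36.5, W = min = 36.5, p = 0.844104, fail to reject H0.
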